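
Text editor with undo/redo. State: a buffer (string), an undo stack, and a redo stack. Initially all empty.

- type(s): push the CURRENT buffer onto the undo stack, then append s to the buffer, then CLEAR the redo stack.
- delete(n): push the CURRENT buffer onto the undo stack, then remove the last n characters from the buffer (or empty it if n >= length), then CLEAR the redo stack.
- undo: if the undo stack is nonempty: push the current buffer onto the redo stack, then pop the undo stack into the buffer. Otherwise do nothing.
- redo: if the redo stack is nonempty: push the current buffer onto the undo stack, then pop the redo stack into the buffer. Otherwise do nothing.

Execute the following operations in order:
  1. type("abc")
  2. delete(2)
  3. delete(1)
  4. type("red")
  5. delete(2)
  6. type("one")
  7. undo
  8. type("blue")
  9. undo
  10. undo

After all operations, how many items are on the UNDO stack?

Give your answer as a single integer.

Answer: 4

Derivation:
After op 1 (type): buf='abc' undo_depth=1 redo_depth=0
After op 2 (delete): buf='a' undo_depth=2 redo_depth=0
After op 3 (delete): buf='(empty)' undo_depth=3 redo_depth=0
After op 4 (type): buf='red' undo_depth=4 redo_depth=0
After op 5 (delete): buf='r' undo_depth=5 redo_depth=0
After op 6 (type): buf='rone' undo_depth=6 redo_depth=0
After op 7 (undo): buf='r' undo_depth=5 redo_depth=1
After op 8 (type): buf='rblue' undo_depth=6 redo_depth=0
After op 9 (undo): buf='r' undo_depth=5 redo_depth=1
After op 10 (undo): buf='red' undo_depth=4 redo_depth=2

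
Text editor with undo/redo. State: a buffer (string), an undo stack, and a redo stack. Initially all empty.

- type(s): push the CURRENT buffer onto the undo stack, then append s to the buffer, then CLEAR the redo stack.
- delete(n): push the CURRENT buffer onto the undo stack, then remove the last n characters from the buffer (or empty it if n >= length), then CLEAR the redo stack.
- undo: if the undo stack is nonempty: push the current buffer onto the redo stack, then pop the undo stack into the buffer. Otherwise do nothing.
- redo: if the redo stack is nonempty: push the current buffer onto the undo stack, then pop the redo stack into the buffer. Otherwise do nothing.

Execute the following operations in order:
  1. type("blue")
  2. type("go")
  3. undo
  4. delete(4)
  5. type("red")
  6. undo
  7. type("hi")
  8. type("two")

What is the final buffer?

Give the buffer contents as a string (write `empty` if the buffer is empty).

Answer: hitwo

Derivation:
After op 1 (type): buf='blue' undo_depth=1 redo_depth=0
After op 2 (type): buf='bluego' undo_depth=2 redo_depth=0
After op 3 (undo): buf='blue' undo_depth=1 redo_depth=1
After op 4 (delete): buf='(empty)' undo_depth=2 redo_depth=0
After op 5 (type): buf='red' undo_depth=3 redo_depth=0
After op 6 (undo): buf='(empty)' undo_depth=2 redo_depth=1
After op 7 (type): buf='hi' undo_depth=3 redo_depth=0
After op 8 (type): buf='hitwo' undo_depth=4 redo_depth=0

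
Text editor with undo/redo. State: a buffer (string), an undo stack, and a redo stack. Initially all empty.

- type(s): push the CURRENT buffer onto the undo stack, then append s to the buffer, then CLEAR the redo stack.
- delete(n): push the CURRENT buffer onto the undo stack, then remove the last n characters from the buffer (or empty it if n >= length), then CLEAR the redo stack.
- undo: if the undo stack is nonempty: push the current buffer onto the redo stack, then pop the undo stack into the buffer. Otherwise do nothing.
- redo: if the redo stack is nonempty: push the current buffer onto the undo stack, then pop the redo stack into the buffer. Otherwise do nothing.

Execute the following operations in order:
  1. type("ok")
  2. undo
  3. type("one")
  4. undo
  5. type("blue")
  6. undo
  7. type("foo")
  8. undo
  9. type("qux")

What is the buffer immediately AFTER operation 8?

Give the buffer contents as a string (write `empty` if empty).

Answer: empty

Derivation:
After op 1 (type): buf='ok' undo_depth=1 redo_depth=0
After op 2 (undo): buf='(empty)' undo_depth=0 redo_depth=1
After op 3 (type): buf='one' undo_depth=1 redo_depth=0
After op 4 (undo): buf='(empty)' undo_depth=0 redo_depth=1
After op 5 (type): buf='blue' undo_depth=1 redo_depth=0
After op 6 (undo): buf='(empty)' undo_depth=0 redo_depth=1
After op 7 (type): buf='foo' undo_depth=1 redo_depth=0
After op 8 (undo): buf='(empty)' undo_depth=0 redo_depth=1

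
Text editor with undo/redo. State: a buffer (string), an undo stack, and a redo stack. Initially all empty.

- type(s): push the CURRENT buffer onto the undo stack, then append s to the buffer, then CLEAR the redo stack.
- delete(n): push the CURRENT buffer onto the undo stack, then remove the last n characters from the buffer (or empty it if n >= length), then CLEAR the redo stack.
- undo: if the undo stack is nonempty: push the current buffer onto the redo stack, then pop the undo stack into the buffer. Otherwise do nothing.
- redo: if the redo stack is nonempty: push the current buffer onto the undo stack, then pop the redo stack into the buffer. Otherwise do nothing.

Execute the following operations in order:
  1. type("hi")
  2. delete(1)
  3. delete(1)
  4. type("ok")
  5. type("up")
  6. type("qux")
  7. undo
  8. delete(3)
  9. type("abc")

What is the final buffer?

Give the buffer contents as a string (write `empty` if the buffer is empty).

Answer: oabc

Derivation:
After op 1 (type): buf='hi' undo_depth=1 redo_depth=0
After op 2 (delete): buf='h' undo_depth=2 redo_depth=0
After op 3 (delete): buf='(empty)' undo_depth=3 redo_depth=0
After op 4 (type): buf='ok' undo_depth=4 redo_depth=0
After op 5 (type): buf='okup' undo_depth=5 redo_depth=0
After op 6 (type): buf='okupqux' undo_depth=6 redo_depth=0
After op 7 (undo): buf='okup' undo_depth=5 redo_depth=1
After op 8 (delete): buf='o' undo_depth=6 redo_depth=0
After op 9 (type): buf='oabc' undo_depth=7 redo_depth=0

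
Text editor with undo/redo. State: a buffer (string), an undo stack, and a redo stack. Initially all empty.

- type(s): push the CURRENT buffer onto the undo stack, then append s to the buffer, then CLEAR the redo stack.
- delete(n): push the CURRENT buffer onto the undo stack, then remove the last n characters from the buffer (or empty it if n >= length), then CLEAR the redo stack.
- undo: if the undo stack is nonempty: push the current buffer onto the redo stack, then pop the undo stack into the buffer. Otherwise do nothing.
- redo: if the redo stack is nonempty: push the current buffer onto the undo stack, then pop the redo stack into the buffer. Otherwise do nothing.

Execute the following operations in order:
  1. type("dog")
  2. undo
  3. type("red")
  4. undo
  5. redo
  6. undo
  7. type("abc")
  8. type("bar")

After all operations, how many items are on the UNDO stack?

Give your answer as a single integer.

After op 1 (type): buf='dog' undo_depth=1 redo_depth=0
After op 2 (undo): buf='(empty)' undo_depth=0 redo_depth=1
After op 3 (type): buf='red' undo_depth=1 redo_depth=0
After op 4 (undo): buf='(empty)' undo_depth=0 redo_depth=1
After op 5 (redo): buf='red' undo_depth=1 redo_depth=0
After op 6 (undo): buf='(empty)' undo_depth=0 redo_depth=1
After op 7 (type): buf='abc' undo_depth=1 redo_depth=0
After op 8 (type): buf='abcbar' undo_depth=2 redo_depth=0

Answer: 2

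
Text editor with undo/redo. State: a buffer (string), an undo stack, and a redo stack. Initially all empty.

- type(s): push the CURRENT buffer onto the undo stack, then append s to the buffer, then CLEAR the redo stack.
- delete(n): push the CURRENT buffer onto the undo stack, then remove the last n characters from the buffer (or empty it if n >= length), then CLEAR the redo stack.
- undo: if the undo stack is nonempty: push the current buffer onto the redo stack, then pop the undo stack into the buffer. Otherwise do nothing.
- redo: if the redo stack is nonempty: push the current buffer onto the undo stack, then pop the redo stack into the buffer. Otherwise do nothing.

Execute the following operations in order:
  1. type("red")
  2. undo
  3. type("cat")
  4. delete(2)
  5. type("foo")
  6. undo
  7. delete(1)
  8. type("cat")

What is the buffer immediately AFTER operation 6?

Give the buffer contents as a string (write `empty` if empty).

Answer: c

Derivation:
After op 1 (type): buf='red' undo_depth=1 redo_depth=0
After op 2 (undo): buf='(empty)' undo_depth=0 redo_depth=1
After op 3 (type): buf='cat' undo_depth=1 redo_depth=0
After op 4 (delete): buf='c' undo_depth=2 redo_depth=0
After op 5 (type): buf='cfoo' undo_depth=3 redo_depth=0
After op 6 (undo): buf='c' undo_depth=2 redo_depth=1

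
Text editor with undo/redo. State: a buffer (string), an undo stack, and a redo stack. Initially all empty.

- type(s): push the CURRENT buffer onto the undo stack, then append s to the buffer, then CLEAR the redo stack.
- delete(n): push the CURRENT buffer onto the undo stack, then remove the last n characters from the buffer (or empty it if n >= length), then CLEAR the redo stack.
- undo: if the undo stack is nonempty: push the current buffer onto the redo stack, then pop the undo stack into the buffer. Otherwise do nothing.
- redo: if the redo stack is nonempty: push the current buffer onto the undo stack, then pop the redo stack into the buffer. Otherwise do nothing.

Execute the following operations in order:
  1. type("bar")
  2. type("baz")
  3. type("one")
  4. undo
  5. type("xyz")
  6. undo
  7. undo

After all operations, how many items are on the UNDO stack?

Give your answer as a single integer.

Answer: 1

Derivation:
After op 1 (type): buf='bar' undo_depth=1 redo_depth=0
After op 2 (type): buf='barbaz' undo_depth=2 redo_depth=0
After op 3 (type): buf='barbazone' undo_depth=3 redo_depth=0
After op 4 (undo): buf='barbaz' undo_depth=2 redo_depth=1
After op 5 (type): buf='barbazxyz' undo_depth=3 redo_depth=0
After op 6 (undo): buf='barbaz' undo_depth=2 redo_depth=1
After op 7 (undo): buf='bar' undo_depth=1 redo_depth=2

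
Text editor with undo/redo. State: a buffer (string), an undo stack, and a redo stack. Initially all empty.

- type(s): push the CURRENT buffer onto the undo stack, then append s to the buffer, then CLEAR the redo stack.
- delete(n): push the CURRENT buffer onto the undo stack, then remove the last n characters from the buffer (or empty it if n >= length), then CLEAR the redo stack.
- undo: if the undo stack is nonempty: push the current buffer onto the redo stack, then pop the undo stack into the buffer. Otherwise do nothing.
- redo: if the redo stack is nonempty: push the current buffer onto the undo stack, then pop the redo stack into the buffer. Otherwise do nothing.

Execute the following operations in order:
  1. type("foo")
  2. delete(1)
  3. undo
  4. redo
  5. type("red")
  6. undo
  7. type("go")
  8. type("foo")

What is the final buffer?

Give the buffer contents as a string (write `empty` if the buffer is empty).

After op 1 (type): buf='foo' undo_depth=1 redo_depth=0
After op 2 (delete): buf='fo' undo_depth=2 redo_depth=0
After op 3 (undo): buf='foo' undo_depth=1 redo_depth=1
After op 4 (redo): buf='fo' undo_depth=2 redo_depth=0
After op 5 (type): buf='fored' undo_depth=3 redo_depth=0
After op 6 (undo): buf='fo' undo_depth=2 redo_depth=1
After op 7 (type): buf='fogo' undo_depth=3 redo_depth=0
After op 8 (type): buf='fogofoo' undo_depth=4 redo_depth=0

Answer: fogofoo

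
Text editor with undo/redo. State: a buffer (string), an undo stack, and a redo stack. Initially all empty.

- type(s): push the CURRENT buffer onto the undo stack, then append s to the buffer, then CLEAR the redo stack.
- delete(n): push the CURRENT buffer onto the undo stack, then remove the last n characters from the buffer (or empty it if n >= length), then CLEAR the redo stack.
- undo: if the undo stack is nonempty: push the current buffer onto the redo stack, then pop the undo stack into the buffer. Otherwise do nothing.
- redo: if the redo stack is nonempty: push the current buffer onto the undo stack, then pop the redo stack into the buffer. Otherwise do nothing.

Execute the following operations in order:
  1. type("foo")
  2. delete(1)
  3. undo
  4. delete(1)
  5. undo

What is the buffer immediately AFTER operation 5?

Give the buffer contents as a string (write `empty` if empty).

After op 1 (type): buf='foo' undo_depth=1 redo_depth=0
After op 2 (delete): buf='fo' undo_depth=2 redo_depth=0
After op 3 (undo): buf='foo' undo_depth=1 redo_depth=1
After op 4 (delete): buf='fo' undo_depth=2 redo_depth=0
After op 5 (undo): buf='foo' undo_depth=1 redo_depth=1

Answer: foo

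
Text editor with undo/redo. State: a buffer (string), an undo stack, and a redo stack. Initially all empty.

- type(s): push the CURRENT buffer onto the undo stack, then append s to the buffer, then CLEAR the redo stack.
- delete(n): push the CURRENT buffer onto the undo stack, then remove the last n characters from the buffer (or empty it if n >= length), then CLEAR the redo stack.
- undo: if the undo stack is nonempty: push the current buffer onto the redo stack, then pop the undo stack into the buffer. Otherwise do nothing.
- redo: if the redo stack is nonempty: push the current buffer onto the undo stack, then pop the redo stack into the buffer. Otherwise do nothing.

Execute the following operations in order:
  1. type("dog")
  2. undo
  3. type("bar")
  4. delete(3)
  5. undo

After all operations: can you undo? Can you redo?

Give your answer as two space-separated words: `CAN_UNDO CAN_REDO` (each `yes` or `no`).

After op 1 (type): buf='dog' undo_depth=1 redo_depth=0
After op 2 (undo): buf='(empty)' undo_depth=0 redo_depth=1
After op 3 (type): buf='bar' undo_depth=1 redo_depth=0
After op 4 (delete): buf='(empty)' undo_depth=2 redo_depth=0
After op 5 (undo): buf='bar' undo_depth=1 redo_depth=1

Answer: yes yes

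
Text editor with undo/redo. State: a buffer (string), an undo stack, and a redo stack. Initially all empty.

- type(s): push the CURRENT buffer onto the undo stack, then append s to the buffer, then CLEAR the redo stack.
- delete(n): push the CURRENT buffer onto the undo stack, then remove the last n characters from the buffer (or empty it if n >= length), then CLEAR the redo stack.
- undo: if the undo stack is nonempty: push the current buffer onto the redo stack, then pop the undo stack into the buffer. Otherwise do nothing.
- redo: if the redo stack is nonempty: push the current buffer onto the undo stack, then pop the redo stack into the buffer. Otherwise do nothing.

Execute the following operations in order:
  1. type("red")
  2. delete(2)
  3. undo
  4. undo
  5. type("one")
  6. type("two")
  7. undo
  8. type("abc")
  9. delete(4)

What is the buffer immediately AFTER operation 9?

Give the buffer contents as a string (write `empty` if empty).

Answer: on

Derivation:
After op 1 (type): buf='red' undo_depth=1 redo_depth=0
After op 2 (delete): buf='r' undo_depth=2 redo_depth=0
After op 3 (undo): buf='red' undo_depth=1 redo_depth=1
After op 4 (undo): buf='(empty)' undo_depth=0 redo_depth=2
After op 5 (type): buf='one' undo_depth=1 redo_depth=0
After op 6 (type): buf='onetwo' undo_depth=2 redo_depth=0
After op 7 (undo): buf='one' undo_depth=1 redo_depth=1
After op 8 (type): buf='oneabc' undo_depth=2 redo_depth=0
After op 9 (delete): buf='on' undo_depth=3 redo_depth=0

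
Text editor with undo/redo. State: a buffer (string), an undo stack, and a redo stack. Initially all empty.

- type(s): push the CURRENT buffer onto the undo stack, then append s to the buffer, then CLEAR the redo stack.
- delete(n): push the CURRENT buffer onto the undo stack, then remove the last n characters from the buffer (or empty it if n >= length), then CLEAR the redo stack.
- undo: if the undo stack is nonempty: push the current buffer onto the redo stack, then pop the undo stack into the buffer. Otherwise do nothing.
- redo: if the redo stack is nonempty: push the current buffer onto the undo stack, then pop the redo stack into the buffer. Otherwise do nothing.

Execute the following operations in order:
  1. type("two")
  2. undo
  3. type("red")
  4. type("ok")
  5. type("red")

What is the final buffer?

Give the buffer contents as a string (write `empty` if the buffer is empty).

Answer: redokred

Derivation:
After op 1 (type): buf='two' undo_depth=1 redo_depth=0
After op 2 (undo): buf='(empty)' undo_depth=0 redo_depth=1
After op 3 (type): buf='red' undo_depth=1 redo_depth=0
After op 4 (type): buf='redok' undo_depth=2 redo_depth=0
After op 5 (type): buf='redokred' undo_depth=3 redo_depth=0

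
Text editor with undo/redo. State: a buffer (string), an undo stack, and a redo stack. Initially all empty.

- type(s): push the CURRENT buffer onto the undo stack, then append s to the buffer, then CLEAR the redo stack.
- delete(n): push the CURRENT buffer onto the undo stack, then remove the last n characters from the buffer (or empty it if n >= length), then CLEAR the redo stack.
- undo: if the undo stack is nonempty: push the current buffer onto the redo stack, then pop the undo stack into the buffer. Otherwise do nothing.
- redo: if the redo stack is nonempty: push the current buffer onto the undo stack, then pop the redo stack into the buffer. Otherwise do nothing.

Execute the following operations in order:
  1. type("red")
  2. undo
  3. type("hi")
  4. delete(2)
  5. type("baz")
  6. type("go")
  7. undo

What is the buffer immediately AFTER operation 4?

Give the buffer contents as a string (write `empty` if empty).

After op 1 (type): buf='red' undo_depth=1 redo_depth=0
After op 2 (undo): buf='(empty)' undo_depth=0 redo_depth=1
After op 3 (type): buf='hi' undo_depth=1 redo_depth=0
After op 4 (delete): buf='(empty)' undo_depth=2 redo_depth=0

Answer: empty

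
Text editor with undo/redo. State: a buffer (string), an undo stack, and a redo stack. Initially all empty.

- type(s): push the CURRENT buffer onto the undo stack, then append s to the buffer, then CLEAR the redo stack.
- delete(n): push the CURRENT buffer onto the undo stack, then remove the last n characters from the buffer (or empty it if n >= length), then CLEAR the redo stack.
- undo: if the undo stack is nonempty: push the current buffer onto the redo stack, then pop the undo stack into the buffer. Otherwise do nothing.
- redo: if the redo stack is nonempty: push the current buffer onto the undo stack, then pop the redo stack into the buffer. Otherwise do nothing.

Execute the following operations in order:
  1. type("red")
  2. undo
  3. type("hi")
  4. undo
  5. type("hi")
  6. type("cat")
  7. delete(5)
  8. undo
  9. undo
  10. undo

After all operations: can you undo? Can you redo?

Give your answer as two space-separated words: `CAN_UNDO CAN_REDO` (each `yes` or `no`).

After op 1 (type): buf='red' undo_depth=1 redo_depth=0
After op 2 (undo): buf='(empty)' undo_depth=0 redo_depth=1
After op 3 (type): buf='hi' undo_depth=1 redo_depth=0
After op 4 (undo): buf='(empty)' undo_depth=0 redo_depth=1
After op 5 (type): buf='hi' undo_depth=1 redo_depth=0
After op 6 (type): buf='hicat' undo_depth=2 redo_depth=0
After op 7 (delete): buf='(empty)' undo_depth=3 redo_depth=0
After op 8 (undo): buf='hicat' undo_depth=2 redo_depth=1
After op 9 (undo): buf='hi' undo_depth=1 redo_depth=2
After op 10 (undo): buf='(empty)' undo_depth=0 redo_depth=3

Answer: no yes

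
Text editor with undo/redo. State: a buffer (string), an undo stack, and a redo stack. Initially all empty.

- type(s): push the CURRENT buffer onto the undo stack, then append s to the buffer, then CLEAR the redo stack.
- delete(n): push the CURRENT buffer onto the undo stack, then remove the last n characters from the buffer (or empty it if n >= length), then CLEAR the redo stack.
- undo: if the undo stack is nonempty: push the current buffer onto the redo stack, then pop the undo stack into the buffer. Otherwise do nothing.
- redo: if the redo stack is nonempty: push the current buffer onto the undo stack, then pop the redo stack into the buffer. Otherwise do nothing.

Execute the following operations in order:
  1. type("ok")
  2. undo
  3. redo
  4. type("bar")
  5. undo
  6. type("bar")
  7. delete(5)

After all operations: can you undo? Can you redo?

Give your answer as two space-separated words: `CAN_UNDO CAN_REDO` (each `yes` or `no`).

Answer: yes no

Derivation:
After op 1 (type): buf='ok' undo_depth=1 redo_depth=0
After op 2 (undo): buf='(empty)' undo_depth=0 redo_depth=1
After op 3 (redo): buf='ok' undo_depth=1 redo_depth=0
After op 4 (type): buf='okbar' undo_depth=2 redo_depth=0
After op 5 (undo): buf='ok' undo_depth=1 redo_depth=1
After op 6 (type): buf='okbar' undo_depth=2 redo_depth=0
After op 7 (delete): buf='(empty)' undo_depth=3 redo_depth=0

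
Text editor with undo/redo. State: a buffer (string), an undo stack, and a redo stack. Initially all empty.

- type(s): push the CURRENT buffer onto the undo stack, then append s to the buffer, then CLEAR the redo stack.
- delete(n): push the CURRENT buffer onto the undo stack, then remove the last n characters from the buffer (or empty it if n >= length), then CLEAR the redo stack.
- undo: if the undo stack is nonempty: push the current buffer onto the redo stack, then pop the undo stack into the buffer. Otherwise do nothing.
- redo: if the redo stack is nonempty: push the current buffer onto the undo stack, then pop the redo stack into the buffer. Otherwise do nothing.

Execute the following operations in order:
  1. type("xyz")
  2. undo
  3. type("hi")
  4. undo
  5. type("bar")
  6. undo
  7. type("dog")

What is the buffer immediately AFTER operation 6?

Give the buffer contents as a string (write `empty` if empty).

Answer: empty

Derivation:
After op 1 (type): buf='xyz' undo_depth=1 redo_depth=0
After op 2 (undo): buf='(empty)' undo_depth=0 redo_depth=1
After op 3 (type): buf='hi' undo_depth=1 redo_depth=0
After op 4 (undo): buf='(empty)' undo_depth=0 redo_depth=1
After op 5 (type): buf='bar' undo_depth=1 redo_depth=0
After op 6 (undo): buf='(empty)' undo_depth=0 redo_depth=1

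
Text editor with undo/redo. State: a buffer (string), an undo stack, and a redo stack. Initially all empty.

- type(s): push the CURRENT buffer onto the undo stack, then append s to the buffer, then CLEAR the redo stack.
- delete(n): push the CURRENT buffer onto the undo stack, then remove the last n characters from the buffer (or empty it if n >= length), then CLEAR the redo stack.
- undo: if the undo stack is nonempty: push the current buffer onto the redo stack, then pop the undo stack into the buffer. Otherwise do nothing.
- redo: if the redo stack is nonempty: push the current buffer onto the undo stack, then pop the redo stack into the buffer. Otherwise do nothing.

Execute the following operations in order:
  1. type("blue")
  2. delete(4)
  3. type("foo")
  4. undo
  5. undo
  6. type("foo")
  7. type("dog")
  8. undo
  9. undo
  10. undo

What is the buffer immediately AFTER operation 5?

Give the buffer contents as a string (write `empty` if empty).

After op 1 (type): buf='blue' undo_depth=1 redo_depth=0
After op 2 (delete): buf='(empty)' undo_depth=2 redo_depth=0
After op 3 (type): buf='foo' undo_depth=3 redo_depth=0
After op 4 (undo): buf='(empty)' undo_depth=2 redo_depth=1
After op 5 (undo): buf='blue' undo_depth=1 redo_depth=2

Answer: blue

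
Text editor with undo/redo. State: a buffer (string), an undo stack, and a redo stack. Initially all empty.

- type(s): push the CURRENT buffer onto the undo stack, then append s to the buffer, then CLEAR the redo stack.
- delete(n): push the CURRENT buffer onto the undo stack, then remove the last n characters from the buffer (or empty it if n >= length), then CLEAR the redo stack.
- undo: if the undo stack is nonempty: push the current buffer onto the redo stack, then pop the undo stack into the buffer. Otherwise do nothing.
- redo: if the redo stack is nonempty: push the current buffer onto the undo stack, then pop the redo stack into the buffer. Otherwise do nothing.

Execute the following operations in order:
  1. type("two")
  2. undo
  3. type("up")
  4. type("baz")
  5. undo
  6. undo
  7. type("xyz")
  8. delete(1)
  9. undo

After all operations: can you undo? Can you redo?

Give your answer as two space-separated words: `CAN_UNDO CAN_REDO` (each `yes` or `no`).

Answer: yes yes

Derivation:
After op 1 (type): buf='two' undo_depth=1 redo_depth=0
After op 2 (undo): buf='(empty)' undo_depth=0 redo_depth=1
After op 3 (type): buf='up' undo_depth=1 redo_depth=0
After op 4 (type): buf='upbaz' undo_depth=2 redo_depth=0
After op 5 (undo): buf='up' undo_depth=1 redo_depth=1
After op 6 (undo): buf='(empty)' undo_depth=0 redo_depth=2
After op 7 (type): buf='xyz' undo_depth=1 redo_depth=0
After op 8 (delete): buf='xy' undo_depth=2 redo_depth=0
After op 9 (undo): buf='xyz' undo_depth=1 redo_depth=1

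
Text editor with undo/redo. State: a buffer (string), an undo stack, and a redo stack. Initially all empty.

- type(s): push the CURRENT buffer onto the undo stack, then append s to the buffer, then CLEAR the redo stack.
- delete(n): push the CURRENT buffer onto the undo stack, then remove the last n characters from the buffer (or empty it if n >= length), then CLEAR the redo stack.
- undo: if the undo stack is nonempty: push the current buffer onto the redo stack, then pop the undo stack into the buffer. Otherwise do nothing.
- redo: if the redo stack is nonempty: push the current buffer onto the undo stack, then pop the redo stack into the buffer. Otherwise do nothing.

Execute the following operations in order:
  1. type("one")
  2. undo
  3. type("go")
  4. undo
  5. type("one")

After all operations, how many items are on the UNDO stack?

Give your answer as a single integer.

Answer: 1

Derivation:
After op 1 (type): buf='one' undo_depth=1 redo_depth=0
After op 2 (undo): buf='(empty)' undo_depth=0 redo_depth=1
After op 3 (type): buf='go' undo_depth=1 redo_depth=0
After op 4 (undo): buf='(empty)' undo_depth=0 redo_depth=1
After op 5 (type): buf='one' undo_depth=1 redo_depth=0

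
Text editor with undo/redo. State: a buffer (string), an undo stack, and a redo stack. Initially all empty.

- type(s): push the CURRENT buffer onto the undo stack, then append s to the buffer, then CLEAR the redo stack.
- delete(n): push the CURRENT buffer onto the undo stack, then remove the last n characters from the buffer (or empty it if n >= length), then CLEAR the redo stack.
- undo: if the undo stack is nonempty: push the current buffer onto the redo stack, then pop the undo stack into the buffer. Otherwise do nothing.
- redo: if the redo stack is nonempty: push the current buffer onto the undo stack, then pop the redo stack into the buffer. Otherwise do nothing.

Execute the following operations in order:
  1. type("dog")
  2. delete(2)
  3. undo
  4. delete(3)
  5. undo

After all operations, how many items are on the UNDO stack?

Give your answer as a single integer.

Answer: 1

Derivation:
After op 1 (type): buf='dog' undo_depth=1 redo_depth=0
After op 2 (delete): buf='d' undo_depth=2 redo_depth=0
After op 3 (undo): buf='dog' undo_depth=1 redo_depth=1
After op 4 (delete): buf='(empty)' undo_depth=2 redo_depth=0
After op 5 (undo): buf='dog' undo_depth=1 redo_depth=1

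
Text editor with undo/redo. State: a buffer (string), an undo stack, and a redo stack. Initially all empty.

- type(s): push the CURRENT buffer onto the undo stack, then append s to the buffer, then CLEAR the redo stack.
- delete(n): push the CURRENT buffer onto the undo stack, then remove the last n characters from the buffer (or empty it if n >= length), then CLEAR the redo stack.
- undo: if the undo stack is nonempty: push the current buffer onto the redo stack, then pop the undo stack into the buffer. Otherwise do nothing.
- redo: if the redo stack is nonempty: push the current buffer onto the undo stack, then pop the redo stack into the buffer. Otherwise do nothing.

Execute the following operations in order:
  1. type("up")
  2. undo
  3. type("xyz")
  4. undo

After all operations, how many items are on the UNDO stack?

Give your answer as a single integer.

After op 1 (type): buf='up' undo_depth=1 redo_depth=0
After op 2 (undo): buf='(empty)' undo_depth=0 redo_depth=1
After op 3 (type): buf='xyz' undo_depth=1 redo_depth=0
After op 4 (undo): buf='(empty)' undo_depth=0 redo_depth=1

Answer: 0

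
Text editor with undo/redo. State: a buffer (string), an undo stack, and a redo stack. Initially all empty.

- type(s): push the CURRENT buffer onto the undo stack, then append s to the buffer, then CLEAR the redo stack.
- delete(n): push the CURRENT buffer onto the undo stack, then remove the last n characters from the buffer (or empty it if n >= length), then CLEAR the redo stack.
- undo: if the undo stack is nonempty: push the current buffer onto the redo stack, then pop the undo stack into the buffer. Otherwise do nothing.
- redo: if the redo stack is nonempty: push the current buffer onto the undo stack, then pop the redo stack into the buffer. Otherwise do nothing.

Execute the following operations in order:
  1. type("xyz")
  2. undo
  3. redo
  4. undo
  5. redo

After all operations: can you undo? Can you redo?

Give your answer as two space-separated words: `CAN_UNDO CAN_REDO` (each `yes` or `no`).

After op 1 (type): buf='xyz' undo_depth=1 redo_depth=0
After op 2 (undo): buf='(empty)' undo_depth=0 redo_depth=1
After op 3 (redo): buf='xyz' undo_depth=1 redo_depth=0
After op 4 (undo): buf='(empty)' undo_depth=0 redo_depth=1
After op 5 (redo): buf='xyz' undo_depth=1 redo_depth=0

Answer: yes no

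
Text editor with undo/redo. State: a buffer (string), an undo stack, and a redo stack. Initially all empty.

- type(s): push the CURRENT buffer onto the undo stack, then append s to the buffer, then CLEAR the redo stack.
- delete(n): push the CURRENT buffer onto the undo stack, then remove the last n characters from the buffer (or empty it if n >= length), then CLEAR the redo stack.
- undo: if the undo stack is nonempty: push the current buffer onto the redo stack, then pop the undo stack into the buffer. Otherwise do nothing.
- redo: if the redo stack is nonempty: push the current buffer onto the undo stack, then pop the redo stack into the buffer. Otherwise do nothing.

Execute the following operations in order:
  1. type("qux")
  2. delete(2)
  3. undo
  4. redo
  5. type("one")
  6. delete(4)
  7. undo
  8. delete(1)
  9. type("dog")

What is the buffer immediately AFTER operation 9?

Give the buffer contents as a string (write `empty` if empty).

Answer: qondog

Derivation:
After op 1 (type): buf='qux' undo_depth=1 redo_depth=0
After op 2 (delete): buf='q' undo_depth=2 redo_depth=0
After op 3 (undo): buf='qux' undo_depth=1 redo_depth=1
After op 4 (redo): buf='q' undo_depth=2 redo_depth=0
After op 5 (type): buf='qone' undo_depth=3 redo_depth=0
After op 6 (delete): buf='(empty)' undo_depth=4 redo_depth=0
After op 7 (undo): buf='qone' undo_depth=3 redo_depth=1
After op 8 (delete): buf='qon' undo_depth=4 redo_depth=0
After op 9 (type): buf='qondog' undo_depth=5 redo_depth=0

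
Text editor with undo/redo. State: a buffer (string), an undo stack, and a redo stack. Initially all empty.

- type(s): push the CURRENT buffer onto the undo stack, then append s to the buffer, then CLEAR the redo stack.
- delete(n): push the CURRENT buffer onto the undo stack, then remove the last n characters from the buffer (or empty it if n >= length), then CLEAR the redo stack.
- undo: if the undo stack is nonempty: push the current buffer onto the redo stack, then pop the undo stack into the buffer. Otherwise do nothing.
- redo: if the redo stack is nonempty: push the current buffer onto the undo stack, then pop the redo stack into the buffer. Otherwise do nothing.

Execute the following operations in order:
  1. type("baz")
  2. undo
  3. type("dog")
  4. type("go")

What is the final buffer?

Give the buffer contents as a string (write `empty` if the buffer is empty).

After op 1 (type): buf='baz' undo_depth=1 redo_depth=0
After op 2 (undo): buf='(empty)' undo_depth=0 redo_depth=1
After op 3 (type): buf='dog' undo_depth=1 redo_depth=0
After op 4 (type): buf='doggo' undo_depth=2 redo_depth=0

Answer: doggo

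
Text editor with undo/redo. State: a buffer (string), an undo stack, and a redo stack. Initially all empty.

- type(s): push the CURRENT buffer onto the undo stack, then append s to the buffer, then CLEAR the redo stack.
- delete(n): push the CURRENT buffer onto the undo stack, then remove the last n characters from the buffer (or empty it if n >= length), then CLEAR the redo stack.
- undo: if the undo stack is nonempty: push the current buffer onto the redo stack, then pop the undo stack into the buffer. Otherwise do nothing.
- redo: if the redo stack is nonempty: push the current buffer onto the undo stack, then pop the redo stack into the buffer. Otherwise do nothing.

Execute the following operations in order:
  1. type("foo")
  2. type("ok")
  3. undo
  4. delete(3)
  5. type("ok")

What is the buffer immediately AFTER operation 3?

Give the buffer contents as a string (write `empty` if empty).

After op 1 (type): buf='foo' undo_depth=1 redo_depth=0
After op 2 (type): buf='foook' undo_depth=2 redo_depth=0
After op 3 (undo): buf='foo' undo_depth=1 redo_depth=1

Answer: foo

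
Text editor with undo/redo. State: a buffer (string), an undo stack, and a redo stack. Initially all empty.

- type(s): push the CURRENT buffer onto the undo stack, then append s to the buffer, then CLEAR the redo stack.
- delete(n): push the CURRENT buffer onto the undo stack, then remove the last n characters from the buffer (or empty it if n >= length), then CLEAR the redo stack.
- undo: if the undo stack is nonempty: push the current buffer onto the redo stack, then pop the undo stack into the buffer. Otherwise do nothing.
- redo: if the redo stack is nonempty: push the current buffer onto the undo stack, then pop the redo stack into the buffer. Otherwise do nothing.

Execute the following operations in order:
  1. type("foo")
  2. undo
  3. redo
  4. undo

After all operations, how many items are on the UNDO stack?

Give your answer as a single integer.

After op 1 (type): buf='foo' undo_depth=1 redo_depth=0
After op 2 (undo): buf='(empty)' undo_depth=0 redo_depth=1
After op 3 (redo): buf='foo' undo_depth=1 redo_depth=0
After op 4 (undo): buf='(empty)' undo_depth=0 redo_depth=1

Answer: 0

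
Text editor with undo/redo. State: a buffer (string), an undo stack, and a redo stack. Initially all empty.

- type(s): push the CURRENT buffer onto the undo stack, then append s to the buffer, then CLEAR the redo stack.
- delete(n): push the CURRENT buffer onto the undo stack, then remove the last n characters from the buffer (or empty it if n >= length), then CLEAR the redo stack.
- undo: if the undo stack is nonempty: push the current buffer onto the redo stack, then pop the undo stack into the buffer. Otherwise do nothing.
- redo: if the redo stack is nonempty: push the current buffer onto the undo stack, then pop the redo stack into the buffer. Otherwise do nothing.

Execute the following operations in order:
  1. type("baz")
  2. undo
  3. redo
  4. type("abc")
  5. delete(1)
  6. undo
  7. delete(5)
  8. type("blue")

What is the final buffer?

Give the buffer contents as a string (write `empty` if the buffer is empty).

After op 1 (type): buf='baz' undo_depth=1 redo_depth=0
After op 2 (undo): buf='(empty)' undo_depth=0 redo_depth=1
After op 3 (redo): buf='baz' undo_depth=1 redo_depth=0
After op 4 (type): buf='bazabc' undo_depth=2 redo_depth=0
After op 5 (delete): buf='bazab' undo_depth=3 redo_depth=0
After op 6 (undo): buf='bazabc' undo_depth=2 redo_depth=1
After op 7 (delete): buf='b' undo_depth=3 redo_depth=0
After op 8 (type): buf='bblue' undo_depth=4 redo_depth=0

Answer: bblue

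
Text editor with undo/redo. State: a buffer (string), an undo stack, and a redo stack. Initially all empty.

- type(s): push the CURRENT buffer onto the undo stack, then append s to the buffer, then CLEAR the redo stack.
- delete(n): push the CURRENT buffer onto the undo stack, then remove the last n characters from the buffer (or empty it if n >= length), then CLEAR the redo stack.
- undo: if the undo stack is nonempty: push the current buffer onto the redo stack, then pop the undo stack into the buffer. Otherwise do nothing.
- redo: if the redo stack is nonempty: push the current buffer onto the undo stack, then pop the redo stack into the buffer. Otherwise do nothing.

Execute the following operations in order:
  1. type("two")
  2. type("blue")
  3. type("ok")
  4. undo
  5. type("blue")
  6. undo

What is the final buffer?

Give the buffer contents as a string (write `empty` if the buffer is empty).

Answer: twoblue

Derivation:
After op 1 (type): buf='two' undo_depth=1 redo_depth=0
After op 2 (type): buf='twoblue' undo_depth=2 redo_depth=0
After op 3 (type): buf='twoblueok' undo_depth=3 redo_depth=0
After op 4 (undo): buf='twoblue' undo_depth=2 redo_depth=1
After op 5 (type): buf='twoblueblue' undo_depth=3 redo_depth=0
After op 6 (undo): buf='twoblue' undo_depth=2 redo_depth=1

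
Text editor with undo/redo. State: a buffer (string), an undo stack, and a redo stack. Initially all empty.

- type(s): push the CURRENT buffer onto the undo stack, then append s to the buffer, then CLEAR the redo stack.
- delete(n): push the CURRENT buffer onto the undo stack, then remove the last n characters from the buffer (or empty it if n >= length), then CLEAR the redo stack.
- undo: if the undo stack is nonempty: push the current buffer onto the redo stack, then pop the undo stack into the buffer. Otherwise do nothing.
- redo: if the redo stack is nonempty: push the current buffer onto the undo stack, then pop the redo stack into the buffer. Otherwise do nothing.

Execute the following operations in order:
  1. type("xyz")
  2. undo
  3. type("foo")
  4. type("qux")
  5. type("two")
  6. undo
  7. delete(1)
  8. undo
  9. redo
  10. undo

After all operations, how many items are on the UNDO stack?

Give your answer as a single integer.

Answer: 2

Derivation:
After op 1 (type): buf='xyz' undo_depth=1 redo_depth=0
After op 2 (undo): buf='(empty)' undo_depth=0 redo_depth=1
After op 3 (type): buf='foo' undo_depth=1 redo_depth=0
After op 4 (type): buf='fooqux' undo_depth=2 redo_depth=0
After op 5 (type): buf='fooquxtwo' undo_depth=3 redo_depth=0
After op 6 (undo): buf='fooqux' undo_depth=2 redo_depth=1
After op 7 (delete): buf='fooqu' undo_depth=3 redo_depth=0
After op 8 (undo): buf='fooqux' undo_depth=2 redo_depth=1
After op 9 (redo): buf='fooqu' undo_depth=3 redo_depth=0
After op 10 (undo): buf='fooqux' undo_depth=2 redo_depth=1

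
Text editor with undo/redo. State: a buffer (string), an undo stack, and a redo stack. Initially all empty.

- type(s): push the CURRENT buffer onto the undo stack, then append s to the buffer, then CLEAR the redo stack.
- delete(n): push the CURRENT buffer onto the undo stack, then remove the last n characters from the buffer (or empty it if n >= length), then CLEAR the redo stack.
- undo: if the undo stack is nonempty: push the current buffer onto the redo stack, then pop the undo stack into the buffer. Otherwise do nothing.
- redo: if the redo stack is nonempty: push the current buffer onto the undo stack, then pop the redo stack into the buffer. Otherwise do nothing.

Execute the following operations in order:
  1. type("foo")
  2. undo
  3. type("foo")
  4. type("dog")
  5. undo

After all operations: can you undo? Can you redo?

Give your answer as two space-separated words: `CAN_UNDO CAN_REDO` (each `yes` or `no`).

After op 1 (type): buf='foo' undo_depth=1 redo_depth=0
After op 2 (undo): buf='(empty)' undo_depth=0 redo_depth=1
After op 3 (type): buf='foo' undo_depth=1 redo_depth=0
After op 4 (type): buf='foodog' undo_depth=2 redo_depth=0
After op 5 (undo): buf='foo' undo_depth=1 redo_depth=1

Answer: yes yes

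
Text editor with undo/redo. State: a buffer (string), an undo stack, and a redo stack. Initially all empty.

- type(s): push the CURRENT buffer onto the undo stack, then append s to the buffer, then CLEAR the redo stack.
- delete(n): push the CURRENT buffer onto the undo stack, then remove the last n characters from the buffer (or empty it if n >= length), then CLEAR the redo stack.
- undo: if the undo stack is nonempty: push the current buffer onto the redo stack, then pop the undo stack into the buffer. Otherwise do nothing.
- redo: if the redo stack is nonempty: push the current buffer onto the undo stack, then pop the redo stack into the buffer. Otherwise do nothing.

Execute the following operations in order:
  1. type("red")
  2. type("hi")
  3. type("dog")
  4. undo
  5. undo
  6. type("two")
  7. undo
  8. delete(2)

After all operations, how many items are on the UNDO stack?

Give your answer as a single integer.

Answer: 2

Derivation:
After op 1 (type): buf='red' undo_depth=1 redo_depth=0
After op 2 (type): buf='redhi' undo_depth=2 redo_depth=0
After op 3 (type): buf='redhidog' undo_depth=3 redo_depth=0
After op 4 (undo): buf='redhi' undo_depth=2 redo_depth=1
After op 5 (undo): buf='red' undo_depth=1 redo_depth=2
After op 6 (type): buf='redtwo' undo_depth=2 redo_depth=0
After op 7 (undo): buf='red' undo_depth=1 redo_depth=1
After op 8 (delete): buf='r' undo_depth=2 redo_depth=0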